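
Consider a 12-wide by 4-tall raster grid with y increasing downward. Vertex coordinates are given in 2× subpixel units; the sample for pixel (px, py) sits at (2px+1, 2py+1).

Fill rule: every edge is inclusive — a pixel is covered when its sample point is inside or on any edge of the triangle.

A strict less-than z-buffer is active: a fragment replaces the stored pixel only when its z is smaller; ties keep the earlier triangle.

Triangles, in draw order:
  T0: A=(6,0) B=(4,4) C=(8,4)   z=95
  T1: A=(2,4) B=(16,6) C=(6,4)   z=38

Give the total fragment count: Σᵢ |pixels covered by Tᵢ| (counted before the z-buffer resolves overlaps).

T0:
  2·area = 16  (B↔C swapped to make it positive)
  edge (6, 0)→(8, 4): d=(2,4) inclusive
  edge (8, 4)→(4, 4): d=(-4,0) inclusive
  edge (4, 4)→(6, 0): d=(2,-4) inclusive
    (2,1)@(5, 3): e=[10,4,2] → █
    (3,1)@(7, 3): e=[2,4,10] → █
    (4,1)@(9, 3): e=[-6,4,18] → ·
    (2,2)@(5, 5): e=[14,-4,6] → ·
    (3,2)@(7, 5): e=[6,-4,14] → ·
  covered (2 px):
    · · · · · · · · · · · ·
    · · █ █ · · · · · · · ·
    · · · · · · · · · · · ·
    · · · · · · · · · · · ·
T1:
  2·area = 8  (B↔C swapped to make it positive)
  edge (2, 4)→(6, 4): d=(4,0) inclusive
  edge (6, 4)→(16, 6): d=(10,2) inclusive
  edge (16, 6)→(2, 4): d=(-14,-2) inclusive
    (0,1)@(1, 3): e=[-4,0,12] → ·  [on edge]
    (4,2)@(9, 5): e=[4,4,0] → █  [on edge]
    (5,2)@(11, 5): e=[4,0,4] → █  [on edge]
    (6,2)@(13, 5): e=[4,-4,8] → ·
    (4,3)@(9, 7): e=[12,24,-28] → ·
    (5,3)@(11, 7): e=[12,20,-24] → ·
    (10,3)@(21, 7): e=[12,0,-4] → ·  [on edge]
    (11,3)@(23, 7): e=[12,-4,0] → ·  [on edge]
  covered (2 px):
    · · · · · · · · · · · ·
    · · · · · · · · · · · ·
    · · · · █ █ · · · · · ·
    · · · · · · · · · · · ·

Result: 4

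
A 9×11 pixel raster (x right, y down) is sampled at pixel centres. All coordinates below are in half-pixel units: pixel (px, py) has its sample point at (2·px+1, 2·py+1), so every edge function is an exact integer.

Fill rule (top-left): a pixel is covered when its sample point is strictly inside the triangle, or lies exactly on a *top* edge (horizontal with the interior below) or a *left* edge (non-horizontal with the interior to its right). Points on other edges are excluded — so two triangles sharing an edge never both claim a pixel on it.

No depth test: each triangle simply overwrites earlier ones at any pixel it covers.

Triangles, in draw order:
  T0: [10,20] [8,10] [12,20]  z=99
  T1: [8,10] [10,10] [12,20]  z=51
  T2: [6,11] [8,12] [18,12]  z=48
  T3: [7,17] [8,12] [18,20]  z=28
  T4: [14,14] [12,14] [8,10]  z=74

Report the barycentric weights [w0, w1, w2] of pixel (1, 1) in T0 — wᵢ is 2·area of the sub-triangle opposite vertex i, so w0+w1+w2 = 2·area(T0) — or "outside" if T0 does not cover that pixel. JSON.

T0:
  2·area = 20
  edge (10, 20)→(8, 10): d=(-2,-10) top-left  bias=+0
  edge (8, 10)→(12, 20): d=(4,10) right/bottom  bias=-1
  edge (12, 20)→(10, 20): d=(-2,0) right/bottom  bias=-1
    (3,2)@(7, 5): e=[0,-10,30] → ·  [on edge]
    (4,6)@(9, 13): e=[4,2,14] → █
    (5,6)@(11, 13): e=[24,-18,14] → ·
    (4,7)@(9, 15): e=[0,10,10] → █  [on edge]
    (5,7)@(11, 15): e=[20,-10,10] → ·
    (4,8)@(9, 17): e=[-4,18,6] → ·
    (5,9)@(11, 19): e=[12,6,2] → █
    (6,9)@(13, 19): e=[32,-14,2] → ·
    (5,10)@(11, 21): e=[8,14,-2] → ·
  covered (3 px):
    · · · · · · · · ·
    · · · · · · · · ·
    · · · · · · · · ·
    · · · · · · · · ·
    · · · · · · · · ·
    · · · · · · · · ·
    · · · · █ · · · ·
    · · · · █ · · · ·
    · · · · · · · · ·
    · · · · · █ · · ·
    · · · · · · · · ·
T1:
  2·area = 20
  edge (8, 10)→(10, 10): d=(2,0) top-left  bias=+0
  edge (10, 10)→(12, 20): d=(2,10) right/bottom  bias=-1
  edge (12, 20)→(8, 10): d=(-4,-10) top-left  bias=+0
    (4,2)@(9, 5): e=[-10,0,30] → ·  [on edge]
    (4,5)@(9, 11): e=[2,12,6] → █
    (5,5)@(11, 11): e=[2,-8,26] → ·
    (4,6)@(9, 13): e=[6,16,-2] → ·
    (5,7)@(11, 15): e=[10,0,10] → ·  [on edge]
    (5,8)@(11, 17): e=[14,4,2] → █
    (6,8)@(13, 17): e=[14,-16,22] → ·
    (5,9)@(11, 19): e=[18,8,-6] → ·
  covered (2 px):
    · · · · · · · · ·
    · · · · · · · · ·
    · · · · · · · · ·
    · · · · · · · · ·
    · · · · · · · · ·
    · · · · █ · · · ·
    · · · · · · · · ·
    · · · · · · · · ·
    · · · · · █ · · ·
    · · · · · · · · ·
    · · · · · · · · ·
T2:
  2·area = 10  (B↔C swapped to make it positive)
  edge (6, 11)→(18, 12): d=(12,1) right/bottom  bias=-1
  edge (18, 12)→(8, 12): d=(-10,0) right/bottom  bias=-1
  edge (8, 12)→(6, 11): d=(-2,-1) top-left  bias=+0
  covered (0 px):
    · · · · · · · · ·
    · · · · · · · · ·
    · · · · · · · · ·
    · · · · · · · · ·
    · · · · · · · · ·
    · · · · · · · · ·
    · · · · · · · · ·
    · · · · · · · · ·
    · · · · · · · · ·
    · · · · · · · · ·
    · · · · · · · · ·
T3:
  2·area = 58
  edge (7, 17)→(8, 12): d=(1,-5) top-left  bias=+0
  edge (8, 12)→(18, 20): d=(10,8) right/bottom  bias=-1
  edge (18, 20)→(7, 17): d=(-11,-3) top-left  bias=+0
    (4,3)@(9, 7): e=[0,-58,116] → ·  [on edge]
    (4,6)@(9, 13): e=[6,2,50] → █
    (5,6)@(11, 13): e=[16,-14,56] → ·
    (4,7)@(9, 15): e=[8,22,28] → █
    (5,7)@(11, 15): e=[18,6,34] → █
    (6,7)@(13, 15): e=[28,-10,40] → ·
    (3,8)@(7, 17): e=[0,58,0] → █  [on edge]
    (6,8)@(13, 17): e=[30,10,18] → █
    (7,8)@(15, 17): e=[40,-6,24] → ·
    (3,9)@(7, 19): e=[2,78,-22] → ·
    (4,9)@(9, 19): e=[12,62,-16] → ·
    (5,9)@(11, 19): e=[22,46,-10] → ·
  covered (8 px):
    · · · · · · · · ·
    · · · · · · · · ·
    · · · · · · · · ·
    · · · · · · · · ·
    · · · · · · · · ·
    · · · · · · · · ·
    · · · · █ · · · ·
    · · · · █ █ · · ·
    · · · █ █ █ █ · ·
    · · · · · · · █ ·
    · · · · · · · · ·
T4:
  2·area = 8
  edge (14, 14)→(12, 14): d=(-2,0) right/bottom  bias=-1
  edge (12, 14)→(8, 10): d=(-4,-4) top-left  bias=+0
  edge (8, 10)→(14, 14): d=(6,4) right/bottom  bias=-1
    (0,1)@(1, 3): e=[22,0,-14] → ·  [on edge]
    (1,2)@(3, 5): e=[18,0,-10] → ·  [on edge]
    (2,3)@(5, 7): e=[14,0,-6] → ·  [on edge]
    (3,4)@(7, 9): e=[10,0,-2] → ·  [on edge]
    (4,5)@(9, 11): e=[6,0,2] → █  [on edge]
    (5,5)@(11, 11): e=[6,8,-6] → ·
    (4,6)@(9, 13): e=[2,-8,14] → ·
    (5,6)@(11, 13): e=[2,0,6] → █  [on edge]
    (6,6)@(13, 13): e=[2,8,-2] → ·
    (5,7)@(11, 15): e=[-2,-8,18] → ·
    (6,7)@(13, 15): e=[-2,0,10] → ·  [on edge]
    (7,8)@(15, 17): e=[-6,0,14] → ·  [on edge]
    (8,9)@(17, 19): e=[-10,0,18] → ·  [on edge]
  covered (2 px):
    · · · · · · · · ·
    · · · · · · · · ·
    · · · · · · · · ·
    · · · · · · · · ·
    · · · · · · · · ·
    · · · · █ · · · ·
    · · · · · █ · · ·
    · · · · · · · · ·
    · · · · · · · · ·
    · · · · · · · · ·
    · · · · · · · · ·

Result: "outside"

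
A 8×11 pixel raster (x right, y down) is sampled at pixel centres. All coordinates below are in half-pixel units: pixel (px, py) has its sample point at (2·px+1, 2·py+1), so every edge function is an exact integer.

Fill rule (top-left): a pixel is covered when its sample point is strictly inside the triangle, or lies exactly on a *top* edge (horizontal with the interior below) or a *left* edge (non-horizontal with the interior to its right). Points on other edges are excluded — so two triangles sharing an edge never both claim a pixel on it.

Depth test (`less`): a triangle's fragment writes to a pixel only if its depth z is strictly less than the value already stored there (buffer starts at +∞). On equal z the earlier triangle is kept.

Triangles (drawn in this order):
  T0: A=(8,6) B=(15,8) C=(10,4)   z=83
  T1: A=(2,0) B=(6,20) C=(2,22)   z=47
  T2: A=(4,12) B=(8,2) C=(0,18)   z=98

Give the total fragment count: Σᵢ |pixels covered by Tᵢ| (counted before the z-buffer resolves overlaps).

T0:
  2·area = 18  (B↔C swapped to make it positive)
  edge (8, 6)→(10, 4): d=(2,-2) top-left  bias=+0
  edge (10, 4)→(15, 8): d=(5,4) right/bottom  bias=-1
  edge (15, 8)→(8, 6): d=(-7,-2) top-left  bias=+0
    (6,0)@(13, 1): e=[0,-27,45] → .  [on edge]
    (5,1)@(11, 3): e=[0,-9,27] → .  [on edge]
    (4,2)@(9, 5): e=[0,9,9] → X  [on edge]
    (5,2)@(11, 5): e=[4,1,13] → X
    (6,2)@(13, 5): e=[8,-7,17] → .
    (3,3)@(7, 7): e=[0,27,-9] → .  [on edge]
    (4,3)@(9, 7): e=[4,19,-5] → .
    (5,3)@(11, 7): e=[8,11,-1] → .
    (6,3)@(13, 7): e=[12,3,3] → X
    (7,3)@(15, 7): e=[16,-5,7] → .
    (2,4)@(5, 9): e=[0,45,-27] → .  [on edge]
    (6,4)@(13, 9): e=[16,13,-11] → .
    (1,5)@(3, 11): e=[0,63,-45] → .  [on edge]
    (0,6)@(1, 13): e=[0,81,-63] → .  [on edge]
  covered (3 px):
    . . . . . . . .
    . . . . . . . .
    . . . . X X . .
    . . . . . . X .
    . . . . . . . .
    . . . . . . . .
    . . . . . . . .
    . . . . . . . .
    . . . . . . . .
    . . . . . . . .
    . . . . . . . .
T1:
  2·area = 88
  edge (2, 0)→(6, 20): d=(4,20) right/bottom  bias=-1
  edge (6, 20)→(2, 22): d=(-4,2) right/bottom  bias=-1
  edge (2, 22)→(2, 0): d=(0,-22) top-left  bias=+0
    (1,2)@(3, 5): e=[0,66,22] → .  [on edge]
    (1,3)@(3, 7): e=[8,58,22] → X
    (2,3)@(5, 7): e=[-32,54,66] → .
    (1,4)@(3, 9): e=[16,50,22] → X
    (2,4)@(5, 9): e=[-24,46,66] → .
    (1,5)@(3, 11): e=[24,42,22] → X
    (2,5)@(5, 11): e=[-16,38,66] → .
    (1,6)@(3, 13): e=[32,34,22] → X
    (2,6)@(5, 13): e=[-8,30,66] → .
    (1,7)@(3, 15): e=[40,26,22] → X
    (2,7)@(5, 15): e=[0,22,66] → .  [on edge]
    (1,8)@(3, 17): e=[48,18,22] → X
  covered (10 px):
    . . . . . . . .
    . . . . . . . .
    . . . . . . . .
    . X . . . . . .
    . X . . . . . .
    . X . . . . . .
    . X . . . . . .
    . X . . . . . .
    . X X . . . . .
    . X X . . . . .
    . X . . . . . .
T2:
  2·area = 16  (B↔C swapped to make it positive)
  edge (4, 12)→(0, 18): d=(-4,6) right/bottom  bias=-1
  edge (0, 18)→(8, 2): d=(8,-16) top-left  bias=+0
  edge (8, 2)→(4, 12): d=(-4,10) right/bottom  bias=-1
    (2,4)@(5, 9): e=[6,8,2] → X
    (3,4)@(7, 9): e=[-6,40,-18] → .
    (2,5)@(5, 11): e=[-2,24,-6] → .
    (1,6)@(3, 13): e=[2,8,6] → X
    (2,6)@(5, 13): e=[-10,40,-14] → .
    (1,7)@(3, 15): e=[-6,24,-2] → .
  covered (2 px):
    . . . . . . . .
    . . . . . . . .
    . . . . . . . .
    . . . . . . . .
    . . X . . . . .
    . . . . . . . .
    . X . . . . . .
    . . . . . . . .
    . . . . . . . .
    . . . . . . . .
    . . . . . . . .

Answer: 15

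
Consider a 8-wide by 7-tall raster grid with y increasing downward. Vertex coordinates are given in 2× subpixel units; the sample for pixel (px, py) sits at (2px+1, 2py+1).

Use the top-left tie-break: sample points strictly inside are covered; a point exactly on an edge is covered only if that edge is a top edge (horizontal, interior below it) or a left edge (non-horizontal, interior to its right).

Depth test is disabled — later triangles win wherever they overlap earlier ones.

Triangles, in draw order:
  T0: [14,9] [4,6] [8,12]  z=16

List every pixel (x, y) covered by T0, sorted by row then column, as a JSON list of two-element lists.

T0:
  2·area = 48  (B↔C swapped to make it positive)
  edge (14, 9)→(8, 12): d=(-6,3) right/bottom  bias=-1
  edge (8, 12)→(4, 6): d=(-4,-6) top-left  bias=+0
  edge (4, 6)→(14, 9): d=(10,3) right/bottom  bias=-1
    (2,3)@(5, 7): e=[39,2,7] → █
    (3,3)@(7, 7): e=[33,14,1] → █
    (4,3)@(9, 7): e=[27,26,-5] → ·
    (2,4)@(5, 9): e=[27,-6,27] → ·
    (3,4)@(7, 9): e=[21,6,21] → █
    (4,4)@(9, 9): e=[15,18,15] → █
    (5,4)@(11, 9): e=[9,30,9] → █
    (6,4)@(13, 9): e=[3,42,3] → █
    (7,4)@(15, 9): e=[-3,54,-3] → ·
    (3,5)@(7, 11): e=[9,-2,41] → ·
    (4,5)@(9, 11): e=[3,10,35] → █
    (5,5)@(11, 11): e=[-3,22,29] → ·
  covered (7 px):
    · · · · · · · ·
    · · · · · · · ·
    · · · · · · · ·
    · · █ █ · · · ·
    · · · █ █ █ █ ·
    · · · · █ · · ·
    · · · · · · · ·

Answer: [[2,3],[3,3],[3,4],[4,4],[5,4],[6,4],[4,5]]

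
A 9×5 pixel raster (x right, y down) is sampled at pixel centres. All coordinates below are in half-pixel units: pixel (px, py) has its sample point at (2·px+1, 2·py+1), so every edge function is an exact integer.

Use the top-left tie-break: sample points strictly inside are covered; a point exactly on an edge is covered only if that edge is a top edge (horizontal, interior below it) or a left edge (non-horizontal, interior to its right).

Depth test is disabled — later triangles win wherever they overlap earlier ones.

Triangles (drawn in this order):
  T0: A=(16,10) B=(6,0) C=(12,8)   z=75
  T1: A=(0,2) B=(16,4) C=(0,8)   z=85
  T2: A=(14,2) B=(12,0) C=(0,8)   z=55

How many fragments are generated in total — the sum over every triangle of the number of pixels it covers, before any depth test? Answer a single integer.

T0:
  2·area = 20  (B↔C swapped to make it positive)
  edge (16, 10)→(12, 8): d=(-4,-2) top-left  bias=+0
  edge (12, 8)→(6, 0): d=(-6,-8) top-left  bias=+0
  edge (6, 0)→(16, 10): d=(10,10) right/bottom  bias=-1
    (3,0)@(7, 1): e=[18,2,0] → ·  [on edge]
    (4,1)@(9, 3): e=[14,6,0] → ·  [on edge]
    (5,2)@(11, 5): e=[10,10,0] → ·  [on edge]
    (6,3)@(13, 7): e=[6,14,0] → ·  [on edge]
    (7,4)@(15, 9): e=[2,18,0] → ·  [on edge]
  covered (0 px):
    · · · · · · · · ·
    · · · · · · · · ·
    · · · · · · · · ·
    · · · · · · · · ·
    · · · · · · · · ·
T1:
  2·area = 96
  edge (0, 2)→(16, 4): d=(16,2) right/bottom  bias=-1
  edge (16, 4)→(0, 8): d=(-16,4) right/bottom  bias=-1
  edge (0, 8)→(0, 2): d=(0,-6) top-left  bias=+0
    (0,1)@(1, 3): e=[14,76,6] → █
    (1,1)@(3, 3): e=[10,68,18] → █
    (2,1)@(5, 3): e=[6,60,30] → █
    (3,1)@(7, 3): e=[2,52,42] → █
    (4,1)@(9, 3): e=[-2,44,54] → ·
    (0,2)@(1, 5): e=[46,44,6] → █
    (4,2)@(9, 5): e=[30,12,54] → █
    (5,2)@(11, 5): e=[26,4,66] → █
    (6,2)@(13, 5): e=[22,-4,78] → ·
    (0,3)@(1, 7): e=[78,12,6] → █
    (2,3)@(5, 7): e=[70,-4,30] → ·
    (3,3)@(7, 7): e=[66,-12,42] → ·
  covered (12 px):
    · · · · · · · · ·
    █ █ █ █ · · · · ·
    █ █ █ █ █ █ · · ·
    █ █ · · · · · · ·
    · · · · · · · · ·
T2:
  2·area = 40  (B↔C swapped to make it positive)
  edge (14, 2)→(0, 8): d=(-14,6) right/bottom  bias=-1
  edge (0, 8)→(12, 0): d=(12,-8) top-left  bias=+0
  edge (12, 0)→(14, 2): d=(2,2) right/bottom  bias=-1
    (5,0)@(11, 1): e=[32,4,4] → █
    (6,0)@(13, 1): e=[20,20,0] → ·  [on edge]
    (4,1)@(9, 3): e=[16,12,12] → █
    (6,1)@(13, 3): e=[-8,44,4] → ·
    (7,1)@(15, 3): e=[-20,60,0] → ·  [on edge]
    (2,2)@(5, 5): e=[12,4,24] → █
    (3,2)@(7, 5): e=[0,20,20] → ·  [on edge]
    (4,2)@(9, 5): e=[-12,36,16] → ·
    (5,2)@(11, 5): e=[-24,52,12] → ·
    (8,2)@(17, 5): e=[-60,100,0] → ·  [on edge]
    (2,3)@(5, 7): e=[-16,28,28] → ·
  covered (4 px):
    · · · · · █ · · ·
    · · · · █ █ · · ·
    · · █ · · · · · ·
    · · · · · · · · ·
    · · · · · · · · ·

Result: 16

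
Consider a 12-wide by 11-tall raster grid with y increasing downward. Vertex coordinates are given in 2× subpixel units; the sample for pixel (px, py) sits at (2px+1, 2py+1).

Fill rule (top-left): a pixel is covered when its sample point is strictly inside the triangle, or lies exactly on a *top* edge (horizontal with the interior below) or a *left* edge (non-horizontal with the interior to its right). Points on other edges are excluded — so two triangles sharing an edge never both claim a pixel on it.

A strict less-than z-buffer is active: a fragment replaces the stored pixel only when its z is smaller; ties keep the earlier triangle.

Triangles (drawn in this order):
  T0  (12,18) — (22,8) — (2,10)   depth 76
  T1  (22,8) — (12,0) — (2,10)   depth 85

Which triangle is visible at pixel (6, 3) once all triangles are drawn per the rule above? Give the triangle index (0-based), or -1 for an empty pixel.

T0:
  2·area = 180  (B↔C swapped to make it positive)
  edge (12, 18)→(2, 10): d=(-10,-8) top-left  bias=+0
  edge (2, 10)→(22, 8): d=(20,-2) top-left  bias=+0
  edge (22, 8)→(12, 18): d=(-10,10) right/bottom  bias=-1
    (11,3)@(23, 7): e=[198,-18,0] → ·  [on edge]
    (6,4)@(13, 9): e=[98,2,80] → █
    (7,4)@(15, 9): e=[114,6,60] → █
    (8,4)@(17, 9): e=[130,10,40] → █
    (9,4)@(19, 9): e=[146,14,20] → █
    (10,4)@(21, 9): e=[162,18,0] → ·  [on edge]
    (2,5)@(5, 11): e=[14,26,140] → █
    (3,5)@(7, 11): e=[30,30,120] → █
    (4,5)@(9, 11): e=[46,34,100] → █
    (5,5)@(11, 11): e=[62,38,80] → █
    (9,5)@(19, 11): e=[126,54,0] → ·  [on edge]
    (2,6)@(5, 13): e=[-6,66,120] → ·
    (8,6)@(17, 13): e=[90,90,0] → ·  [on edge]
    (7,7)@(15, 15): e=[54,126,0] → ·  [on edge]
    (6,8)@(13, 17): e=[18,162,0] → ·  [on edge]
    (5,9)@(11, 19): e=[-18,198,0] → ·  [on edge]
    (4,10)@(9, 21): e=[-54,234,0] → ·  [on edge]
  covered (20 px):
    · · · · · · · · · · · ·
    · · · · · · · · · · · ·
    · · · · · · · · · · · ·
    · · · · · · · · · · · ·
    · · · · · · █ █ █ █ · ·
    · · █ █ █ █ █ █ █ · · ·
    · · · █ █ █ █ █ · · · ·
    · · · · █ █ █ · · · · ·
    · · · · · █ · · · · · ·
    · · · · · · · · · · · ·
    · · · · · · · · · · · ·
T1:
  2·area = 180  (B↔C swapped to make it positive)
  edge (22, 8)→(2, 10): d=(-20,2) right/bottom  bias=-1
  edge (2, 10)→(12, 0): d=(10,-10) top-left  bias=+0
  edge (12, 0)→(22, 8): d=(10,8) right/bottom  bias=-1
    (5,0)@(11, 1): e=[162,0,18] → █  [on edge]
    (6,0)@(13, 1): e=[158,20,2] → █
    (7,0)@(15, 1): e=[154,40,-14] → ·
    (4,1)@(9, 3): e=[126,0,54] → █  [on edge]
    (7,1)@(15, 3): e=[114,60,6] → █
    (8,1)@(17, 3): e=[110,80,-10] → ·
    (3,2)@(7, 5): e=[90,0,90] → █  [on edge]
    (8,2)@(17, 5): e=[70,100,10] → █
    (9,2)@(19, 5): e=[66,120,-6] → ·
    (2,3)@(5, 7): e=[54,0,126] → █  [on edge]
    (9,3)@(19, 7): e=[26,140,14] → █
    (10,3)@(21, 7): e=[22,160,-2] → ·
    (1,4)@(3, 9): e=[18,0,162] → █  [on edge]
    (0,5)@(1, 11): e=[-18,0,198] → ·  [on edge]
  covered (25 px):
    · · · · · █ █ · · · · ·
    · · · · █ █ █ █ · · · ·
    · · · █ █ █ █ █ █ · · ·
    · · █ █ █ █ █ █ █ █ · ·
    · █ █ █ █ █ · · · · · ·
    · · · · · · · · · · · ·
    · · · · · · · · · · · ·
    · · · · · · · · · · · ·
    · · · · · · · · · · · ·
    · · · · · · · · · · · ·
    · · · · · · · · · · · ·

Z-buffer (winner per pixel, '.' = empty):
  . . . . . 1 1 . . . . .
  . . . . 1 1 1 1 . . . .
  . . . 1 1 1 1 1 1 . . .
  . . 1 1 1 1 1 1 1 1 . .
  . 1 1 1 1 1 0 0 0 0 . .
  . . 0 0 0 0 0 0 0 . . .
  . . . 0 0 0 0 0 . . . .
  . . . . 0 0 0 . . . . .
  . . . . . 0 . . . . . .
  . . . . . . . . . . . .
  . . . . . . . . . . . .

Answer: 1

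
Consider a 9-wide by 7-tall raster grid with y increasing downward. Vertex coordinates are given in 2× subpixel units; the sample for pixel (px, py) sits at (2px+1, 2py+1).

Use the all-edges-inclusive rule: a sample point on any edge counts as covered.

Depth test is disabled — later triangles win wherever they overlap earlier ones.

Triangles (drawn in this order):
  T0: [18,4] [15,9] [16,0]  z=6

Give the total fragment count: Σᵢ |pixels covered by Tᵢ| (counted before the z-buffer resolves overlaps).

T0:
  2·area = 22
  edge (18, 4)→(15, 9): d=(-3,5) inclusive
  edge (15, 9)→(16, 0): d=(1,-9) inclusive
  edge (16, 0)→(18, 4): d=(2,4) inclusive
    (8,1)@(17, 3): e=[8,12,2] → #
    (8,2)@(17, 5): e=[2,14,6] → #
    (8,3)@(17, 7): e=[-4,16,10] → ·
    (7,4)@(15, 9): e=[0,0,22] → #  [on edge]
    (8,4)@(17, 9): e=[-10,18,14] → ·
    (7,5)@(15, 11): e=[-6,2,26] → ·
  covered (3 px):
    · · · · · · · · ·
    · · · · · · · · #
    · · · · · · · · #
    · · · · · · · · ·
    · · · · · · · # ·
    · · · · · · · · ·
    · · · · · · · · ·

Answer: 3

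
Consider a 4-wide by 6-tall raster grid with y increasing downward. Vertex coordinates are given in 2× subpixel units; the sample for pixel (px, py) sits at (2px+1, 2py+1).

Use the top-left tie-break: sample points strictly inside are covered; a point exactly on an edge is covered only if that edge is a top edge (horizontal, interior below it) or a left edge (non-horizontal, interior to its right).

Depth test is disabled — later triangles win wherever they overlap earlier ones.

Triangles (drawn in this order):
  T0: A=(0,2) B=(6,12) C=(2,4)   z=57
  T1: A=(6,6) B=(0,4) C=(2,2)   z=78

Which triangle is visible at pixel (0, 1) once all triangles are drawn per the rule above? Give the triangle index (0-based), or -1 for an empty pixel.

T0:
  2·area = 8  (B↔C swapped to make it positive)
  edge (0, 2)→(2, 4): d=(2,2) right/bottom  bias=-1
  edge (2, 4)→(6, 12): d=(4,8) right/bottom  bias=-1
  edge (6, 12)→(0, 2): d=(-6,-10) top-left  bias=+0
    (0,1)@(1, 3): e=[0,4,4] → .  [on edge]
    (1,2)@(3, 5): e=[0,-4,12] → .  [on edge]
    (1,3)@(3, 7): e=[4,4,0] → X  [on edge]
    (2,3)@(5, 7): e=[0,-12,20] → .  [on edge]
    (1,4)@(3, 9): e=[8,12,-12] → .
    (3,4)@(7, 9): e=[0,-20,28] → .  [on edge]
  covered (1 px):
    . . . .
    . . . .
    . . . .
    . X . .
    . . . .
    . . . .
T1:
  2·area = 16
  edge (6, 6)→(0, 4): d=(-6,-2) top-left  bias=+0
  edge (0, 4)→(2, 2): d=(2,-2) top-left  bias=+0
  edge (2, 2)→(6, 6): d=(4,4) right/bottom  bias=-1
    (0,0)@(1, 1): e=[20,-4,0] → .  [on edge]
    (1,0)@(3, 1): e=[24,0,-8] → .  [on edge]
    (0,1)@(1, 3): e=[8,0,8] → X  [on edge]
    (1,1)@(3, 3): e=[12,4,0] → .  [on edge]
    (0,2)@(1, 5): e=[-4,4,16] → .
    (1,2)@(3, 5): e=[0,8,8] → X  [on edge]
    (2,2)@(5, 5): e=[4,12,0] → .  [on edge]
    (1,3)@(3, 7): e=[-12,12,16] → .
    (3,3)@(7, 7): e=[-4,20,0] → .  [on edge]
  covered (2 px):
    . . . .
    X . . .
    . X . .
    . . . .
    . . . .
    . . . .

Z-buffer (winner per pixel, '.' = empty):
  . . . .
  1 . . .
  . 1 . .
  . 0 . .
  . . . .
  . . . .

Result: 1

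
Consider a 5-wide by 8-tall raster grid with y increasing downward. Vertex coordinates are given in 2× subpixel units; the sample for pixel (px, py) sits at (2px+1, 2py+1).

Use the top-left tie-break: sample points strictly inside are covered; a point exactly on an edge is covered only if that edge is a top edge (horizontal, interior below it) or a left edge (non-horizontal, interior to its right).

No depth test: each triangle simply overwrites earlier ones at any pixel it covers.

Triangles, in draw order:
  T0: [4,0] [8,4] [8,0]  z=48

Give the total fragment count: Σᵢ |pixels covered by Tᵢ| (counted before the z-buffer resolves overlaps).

T0:
  2·area = 16  (B↔C swapped to make it positive)
  edge (4, 0)→(8, 0): d=(4,0) top-left  bias=+0
  edge (8, 0)→(8, 4): d=(0,4) right/bottom  bias=-1
  edge (8, 4)→(4, 0): d=(-4,-4) top-left  bias=+0
    (2,0)@(5, 1): e=[4,12,0] → █  [on edge]
    (3,0)@(7, 1): e=[4,4,8] → █
    (4,0)@(9, 1): e=[4,-4,16] → ·
    (2,1)@(5, 3): e=[12,12,-8] → ·
    (3,1)@(7, 3): e=[12,4,0] → █  [on edge]
    (4,1)@(9, 3): e=[12,-4,8] → ·
    (3,2)@(7, 5): e=[20,4,-8] → ·
    (4,2)@(9, 5): e=[20,-4,0] → ·  [on edge]
  covered (3 px):
    · · █ █ ·
    · · · █ ·
    · · · · ·
    · · · · ·
    · · · · ·
    · · · · ·
    · · · · ·
    · · · · ·

Final: 3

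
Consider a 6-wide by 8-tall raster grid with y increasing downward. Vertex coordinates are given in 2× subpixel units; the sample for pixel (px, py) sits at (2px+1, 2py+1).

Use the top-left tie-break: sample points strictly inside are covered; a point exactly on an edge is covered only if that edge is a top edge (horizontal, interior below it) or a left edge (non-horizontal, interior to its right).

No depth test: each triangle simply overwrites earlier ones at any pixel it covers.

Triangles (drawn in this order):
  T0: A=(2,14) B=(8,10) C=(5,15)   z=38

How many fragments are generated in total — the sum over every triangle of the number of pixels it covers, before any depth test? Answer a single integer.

T0:
  2·area = 18
  edge (2, 14)→(8, 10): d=(6,-4) top-left  bias=+0
  edge (8, 10)→(5, 15): d=(-3,5) right/bottom  bias=-1
  edge (5, 15)→(2, 14): d=(-3,-1) top-left  bias=+0
    (5,2)@(11, 5): e=[-18,0,36] → ·  [on edge]
    (3,5)@(7, 11): e=[2,2,14] → #
    (4,5)@(9, 11): e=[10,-8,16] → ·
    (2,6)@(5, 13): e=[6,6,6] → #
    (3,6)@(7, 13): e=[14,-4,8] → ·
    (2,7)@(5, 15): e=[18,0,0] → ·  [on edge]
  covered (2 px):
    · · · · · ·
    · · · · · ·
    · · · · · ·
    · · · · · ·
    · · · · · ·
    · · · # · ·
    · · # · · ·
    · · · · · ·

Answer: 2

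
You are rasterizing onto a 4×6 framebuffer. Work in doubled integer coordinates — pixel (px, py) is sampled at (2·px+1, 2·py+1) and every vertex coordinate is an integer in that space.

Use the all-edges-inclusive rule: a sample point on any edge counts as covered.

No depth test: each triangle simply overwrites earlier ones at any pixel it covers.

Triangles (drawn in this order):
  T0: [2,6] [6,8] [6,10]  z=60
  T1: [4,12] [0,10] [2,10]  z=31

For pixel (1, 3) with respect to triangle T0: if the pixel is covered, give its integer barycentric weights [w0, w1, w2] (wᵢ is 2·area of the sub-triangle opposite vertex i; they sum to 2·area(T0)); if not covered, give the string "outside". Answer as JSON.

T0:
  2·area = 8
  edge (2, 6)→(6, 8): d=(4,2) inclusive
  edge (6, 8)→(6, 10): d=(0,2) inclusive
  edge (6, 10)→(2, 6): d=(-4,-4) inclusive
    (0,2)@(1, 5): e=[-2,10,0] → ·  [on edge]
    (1,3)@(3, 7): e=[2,6,0] → █  [on edge]
    (2,3)@(5, 7): e=[-2,2,8] → ·
    (1,4)@(3, 9): e=[10,6,-8] → ·
    (2,4)@(5, 9): e=[6,2,0] → █  [on edge]
    (3,4)@(7, 9): e=[2,-2,8] → ·
    (2,5)@(5, 11): e=[14,2,-8] → ·
    (3,5)@(7, 11): e=[10,-2,0] → ·  [on edge]
  covered (2 px):
    · · · ·
    · · · ·
    · · · ·
    · █ · ·
    · · █ ·
    · · · ·
T1:
  2·area = 4
  edge (4, 12)→(0, 10): d=(-4,-2) inclusive
  edge (0, 10)→(2, 10): d=(2,0) inclusive
  edge (2, 10)→(4, 12): d=(2,2) inclusive
    (0,4)@(1, 9): e=[6,-2,0] → ·  [on edge]
    (1,5)@(3, 11): e=[2,2,0] → █  [on edge]
    (2,5)@(5, 11): e=[6,2,-4] → ·
  covered (1 px):
    · · · ·
    · · · ·
    · · · ·
    · · · ·
    · · · ·
    · █ · ·

Result: [6,0,2]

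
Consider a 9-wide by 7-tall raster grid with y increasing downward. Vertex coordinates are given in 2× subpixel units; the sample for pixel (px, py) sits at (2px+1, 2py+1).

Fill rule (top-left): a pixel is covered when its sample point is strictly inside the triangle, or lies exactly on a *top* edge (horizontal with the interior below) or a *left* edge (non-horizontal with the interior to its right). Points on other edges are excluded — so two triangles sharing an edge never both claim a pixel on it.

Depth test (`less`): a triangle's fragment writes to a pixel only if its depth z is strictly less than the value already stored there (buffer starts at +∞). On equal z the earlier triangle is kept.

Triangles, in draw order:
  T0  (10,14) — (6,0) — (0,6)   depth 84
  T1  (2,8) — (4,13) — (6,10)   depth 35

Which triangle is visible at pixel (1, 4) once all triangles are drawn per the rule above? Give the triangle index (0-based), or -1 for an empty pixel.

T0:
  2·area = 108  (B↔C swapped to make it positive)
  edge (10, 14)→(0, 6): d=(-10,-8) top-left  bias=+0
  edge (0, 6)→(6, 0): d=(6,-6) top-left  bias=+0
  edge (6, 0)→(10, 14): d=(4,14) right/bottom  bias=-1
    (2,0)@(5, 1): e=[90,0,18] → █  [on edge]
    (3,0)@(7, 1): e=[106,12,-10] → ·
    (1,1)@(3, 3): e=[54,0,54] → █  [on edge]
    (3,1)@(7, 3): e=[86,24,-2] → ·
    (0,2)@(1, 5): e=[18,0,90] → █  [on edge]
    (3,2)@(7, 5): e=[66,36,6] → █
    (4,2)@(9, 5): e=[82,48,-22] → ·
    (0,3)@(1, 7): e=[-2,12,98] → ·
    (1,3)@(3, 7): e=[14,24,70] → █
    (4,3)@(9, 7): e=[62,60,-14] → ·
    (1,4)@(3, 9): e=[-6,36,78] → ·
    (2,4)@(5, 9): e=[10,48,50] → █
  covered (15 px):
    · · █ · · · · · ·
    · █ █ · · · · · ·
    █ █ █ █ · · · · ·
    · █ █ █ · · · · ·
    · · █ █ · · · · ·
    · · · █ █ · · · ·
    · · · · █ · · · ·
T1:
  2·area = 16  (B↔C swapped to make it positive)
  edge (2, 8)→(6, 10): d=(4,2) right/bottom  bias=-1
  edge (6, 10)→(4, 13): d=(-2,3) right/bottom  bias=-1
  edge (4, 13)→(2, 8): d=(-2,-5) top-left  bias=+0
    (1,4)@(3, 9): e=[2,11,3] → █
    (2,4)@(5, 9): e=[-2,5,13] → ·
    (1,5)@(3, 11): e=[10,7,-1] → ·
    (2,5)@(5, 11): e=[6,1,9] → █
    (3,5)@(7, 11): e=[2,-5,19] → ·
    (2,6)@(5, 13): e=[14,-3,5] → ·
  covered (2 px):
    · · · · · · · · ·
    · · · · · · · · ·
    · · · · · · · · ·
    · · · · · · · · ·
    · █ · · · · · · ·
    · · █ · · · · · ·
    · · · · · · · · ·

Z-buffer (winner per pixel, '.' = empty):
  . . 0 . . . . . .
  . 0 0 . . . . . .
  0 0 0 0 . . . . .
  . 0 0 0 . . . . .
  . 1 0 0 . . . . .
  . . 1 0 0 . . . .
  . . . . 0 . . . .

Answer: 1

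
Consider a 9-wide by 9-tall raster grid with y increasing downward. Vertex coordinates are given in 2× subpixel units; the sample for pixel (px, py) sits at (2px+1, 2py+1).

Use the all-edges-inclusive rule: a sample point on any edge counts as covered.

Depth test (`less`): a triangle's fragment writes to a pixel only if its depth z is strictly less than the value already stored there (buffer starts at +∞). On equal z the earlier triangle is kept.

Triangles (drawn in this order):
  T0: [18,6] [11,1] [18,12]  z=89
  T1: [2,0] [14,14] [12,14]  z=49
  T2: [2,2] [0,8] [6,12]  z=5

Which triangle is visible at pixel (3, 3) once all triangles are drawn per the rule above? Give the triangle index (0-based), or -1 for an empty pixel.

T0:
  2·area = 42  (B↔C swapped to make it positive)
  edge (18, 6)→(18, 12): d=(0,6) inclusive
  edge (18, 12)→(11, 1): d=(-7,-11) inclusive
  edge (11, 1)→(18, 6): d=(7,5) inclusive
    (5,0)@(11, 1): e=[42,0,0] → X  [on edge]
    (6,0)@(13, 1): e=[30,22,-10] → .
    (5,1)@(11, 3): e=[42,-14,14] → .
    (6,1)@(13, 3): e=[30,8,4] → X
    (7,1)@(15, 3): e=[18,30,-6] → .
    (6,2)@(13, 5): e=[30,-6,18] → .
    (7,2)@(15, 5): e=[18,16,8] → X
    (8,2)@(17, 5): e=[6,38,-2] → .
    (7,3)@(15, 7): e=[18,2,22] → X
    (8,3)@(17, 7): e=[6,24,12] → X
    (7,4)@(15, 9): e=[18,-12,36] → .
    (8,4)@(17, 9): e=[6,10,26] → X
  covered (6 px):
    . . . . . X . . .
    . . . . . . X . .
    . . . . . . . X .
    . . . . . . . X X
    . . . . . . . . X
    . . . . . . . . .
    . . . . . . . . .
    . . . . . . . . .
    . . . . . . . . .
T1:
  2·area = 28
  edge (2, 0)→(14, 14): d=(12,14) inclusive
  edge (14, 14)→(12, 14): d=(-2,0) inclusive
  edge (12, 14)→(2, 0): d=(-10,-14) inclusive
    (3,3)@(7, 7): e=[14,14,0] → X  [on edge]
    (4,3)@(9, 7): e=[-14,14,28] → .
    (3,4)@(7, 9): e=[38,10,-20] → .
    (4,4)@(9, 9): e=[10,10,8] → X
    (5,4)@(11, 9): e=[-18,10,36] → .
    (4,5)@(9, 11): e=[34,6,-12] → .
    (5,5)@(11, 11): e=[6,6,16] → X
    (6,5)@(13, 11): e=[-22,6,44] → .
    (5,6)@(11, 13): e=[30,2,-4] → .
    (6,6)@(13, 13): e=[2,2,24] → X
    (7,6)@(15, 13): e=[-26,2,52] → .
    (6,7)@(13, 15): e=[26,-2,4] → .
  covered (4 px):
    . . . . . . . . .
    . . . . . . . . .
    . . . . . . . . .
    . . . X . . . . .
    . . . . X . . . .
    . . . . . X . . .
    . . . . . . X . .
    . . . . . . . . .
    . . . . . . . . .
T2:
  2·area = 44  (B↔C swapped to make it positive)
  edge (2, 2)→(6, 12): d=(4,10) inclusive
  edge (6, 12)→(0, 8): d=(-6,-4) inclusive
  edge (0, 8)→(2, 2): d=(2,-6) inclusive
    (0,2)@(1, 5): e=[22,22,0] → X  [on edge]
    (1,2)@(3, 5): e=[2,30,12] → X
    (2,2)@(5, 5): e=[-18,38,24] → .
    (0,3)@(1, 7): e=[30,10,4] → X
    (2,3)@(5, 7): e=[-10,26,28] → .
    (0,4)@(1, 9): e=[38,-2,8] → .
    (1,4)@(3, 9): e=[18,6,20] → X
    (2,4)@(5, 9): e=[-2,14,32] → .
    (1,5)@(3, 11): e=[26,-6,24] → .
    (2,5)@(5, 11): e=[6,2,36] → X
    (3,5)@(7, 11): e=[-14,10,48] → .
    (2,6)@(5, 13): e=[14,-10,40] → .
  covered (6 px):
    . . . . . . . . .
    . . . . . . . . .
    X X . . . . . . .
    X X . . . . . . .
    . X . . . . . . .
    . . X . . . . . .
    . . . . . . . . .
    . . . . . . . . .
    . . . . . . . . .

Z-buffer (winner per pixel, '.' = empty):
  . . . . . 0 . . .
  . . . . . . 0 . .
  2 2 . . . . . 0 .
  2 2 . 1 . . . 0 0
  . 2 . . 1 . . . 0
  . . 2 . . 1 . . .
  . . . . . . 1 . .
  . . . . . . . . .
  . . . . . . . . .

Answer: 1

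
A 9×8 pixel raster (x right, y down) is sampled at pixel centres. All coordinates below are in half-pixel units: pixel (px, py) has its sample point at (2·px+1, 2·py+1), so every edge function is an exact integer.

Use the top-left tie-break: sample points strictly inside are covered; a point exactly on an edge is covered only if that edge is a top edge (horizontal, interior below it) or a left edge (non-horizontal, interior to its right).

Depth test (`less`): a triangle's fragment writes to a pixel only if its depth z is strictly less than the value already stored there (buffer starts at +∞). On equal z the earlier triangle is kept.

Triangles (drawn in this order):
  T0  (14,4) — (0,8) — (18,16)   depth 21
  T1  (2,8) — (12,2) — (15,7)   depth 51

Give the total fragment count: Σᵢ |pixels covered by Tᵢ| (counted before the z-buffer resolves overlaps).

T0:
  2·area = 184  (B↔C swapped to make it positive)
  edge (14, 4)→(18, 16): d=(4,12) right/bottom  bias=-1
  edge (18, 16)→(0, 8): d=(-18,-8) top-left  bias=+0
  edge (0, 8)→(14, 4): d=(14,-4) top-left  bias=+0
    (6,0)@(13, 1): e=[0,230,-46] → ·  [on edge]
    (5,2)@(11, 5): e=[40,142,2] → █
    (6,2)@(13, 5): e=[16,158,10] → █
    (7,2)@(15, 5): e=[-8,174,18] → ·
    (2,3)@(5, 7): e=[120,58,6] → █
    (3,3)@(7, 7): e=[96,74,14] → █
    (4,3)@(9, 7): e=[72,90,22] → █
    (7,3)@(15, 7): e=[0,138,46] → ·  [on edge]
    (1,4)@(3, 9): e=[152,6,26] → █
    (7,4)@(15, 9): e=[8,102,74] → █
    (8,4)@(17, 9): e=[-16,118,82] → ·
    (1,5)@(3, 11): e=[160,-30,54] → ·
    (8,6)@(17, 13): e=[0,46,138] → ·  [on edge]
  covered (22 px):
    · · · · · · · · ·
    · · · · · · · · ·
    · · · · · █ █ · ·
    · · █ █ █ █ █ · ·
    · █ █ █ █ █ █ █ ·
    · · · █ █ █ █ █ ·
    · · · · · · █ █ ·
    · · · · · · · · █
T1:
  2·area = 68
  edge (2, 8)→(12, 2): d=(10,-6) top-left  bias=+0
  edge (12, 2)→(15, 7): d=(3,5) right/bottom  bias=-1
  edge (15, 7)→(2, 8): d=(-13,1) right/bottom  bias=-1
    (5,1)@(11, 3): e=[4,8,56] → █
    (6,1)@(13, 3): e=[16,-2,54] → ·
    (3,2)@(7, 5): e=[0,34,34] → █  [on edge]
    (4,2)@(9, 5): e=[12,24,32] → █
    (6,2)@(13, 5): e=[36,4,28] → █
    (7,2)@(15, 5): e=[48,-6,26] → ·
    (2,3)@(5, 7): e=[8,50,10] → █
    (7,3)@(15, 7): e=[68,0,0] → ·  [on edge]
    (2,4)@(5, 9): e=[28,56,-16] → ·
    (3,4)@(7, 9): e=[40,46,-18] → ·
    (4,4)@(9, 9): e=[52,36,-20] → ·
    (5,4)@(11, 9): e=[64,26,-22] → ·
  covered (10 px):
    · · · · · · · · ·
    · · · · · █ · · ·
    · · · █ █ █ █ · ·
    · · █ █ █ █ █ · ·
    · · · · · · · · ·
    · · · · · · · · ·
    · · · · · · · · ·
    · · · · · · · · ·

Answer: 32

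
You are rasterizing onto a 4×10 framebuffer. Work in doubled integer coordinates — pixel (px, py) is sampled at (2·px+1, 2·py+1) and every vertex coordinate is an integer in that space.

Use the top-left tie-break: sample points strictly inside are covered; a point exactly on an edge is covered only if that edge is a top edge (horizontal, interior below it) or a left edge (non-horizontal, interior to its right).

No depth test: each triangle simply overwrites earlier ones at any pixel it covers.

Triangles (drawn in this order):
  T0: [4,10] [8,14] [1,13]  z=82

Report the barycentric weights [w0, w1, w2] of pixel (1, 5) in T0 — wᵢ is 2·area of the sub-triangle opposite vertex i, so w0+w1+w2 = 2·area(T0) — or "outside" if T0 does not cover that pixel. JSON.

T0:
  2·area = 24
  edge (4, 10)→(8, 14): d=(4,4) right/bottom  bias=-1
  edge (8, 14)→(1, 13): d=(-7,-1) top-left  bias=+0
  edge (1, 13)→(4, 10): d=(3,-3) top-left  bias=+0
    (0,3)@(1, 7): e=[0,42,-18] → ·  [on edge]
    (3,3)@(7, 7): e=[-24,48,0] → ·  [on edge]
    (1,4)@(3, 9): e=[0,30,-6] → ·  [on edge]
    (2,4)@(5, 9): e=[-8,32,0] → ·  [on edge]
    (1,5)@(3, 11): e=[8,16,0] → #  [on edge]
    (2,5)@(5, 11): e=[0,18,6] → ·  [on edge]
    (0,6)@(1, 13): e=[24,0,0] → #  [on edge]
    (2,6)@(5, 13): e=[8,4,12] → #
    (3,6)@(7, 13): e=[0,6,18] → ·  [on edge]
    (0,7)@(1, 15): e=[32,-14,6] → ·
    (1,7)@(3, 15): e=[24,-12,12] → ·
    (2,7)@(5, 15): e=[16,-10,18] → ·
  covered (4 px):
    · · · ·
    · · · ·
    · · · ·
    · · · ·
    · · · ·
    · # · ·
    # # # ·
    · · · ·
    · · · ·
    · · · ·

Answer: [16,0,8]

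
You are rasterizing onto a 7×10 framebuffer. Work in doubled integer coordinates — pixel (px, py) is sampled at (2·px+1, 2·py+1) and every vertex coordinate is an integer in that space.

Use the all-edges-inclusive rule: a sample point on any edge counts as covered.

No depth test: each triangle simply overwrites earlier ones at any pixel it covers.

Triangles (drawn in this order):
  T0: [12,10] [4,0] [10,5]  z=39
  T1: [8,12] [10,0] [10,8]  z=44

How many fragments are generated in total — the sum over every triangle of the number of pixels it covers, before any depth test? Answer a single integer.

T0:
  2·area = 20
  edge (12, 10)→(4, 0): d=(-8,-10) inclusive
  edge (4, 0)→(10, 5): d=(6,5) inclusive
  edge (10, 5)→(12, 10): d=(2,5) inclusive
    (2,0)@(5, 1): e=[2,1,17] → #
    (3,0)@(7, 1): e=[22,-9,7] → ·
    (2,1)@(5, 3): e=[-14,13,21] → ·
    (3,1)@(7, 3): e=[6,3,11] → #
    (4,1)@(9, 3): e=[26,-7,1] → ·
    (3,2)@(7, 5): e=[-10,15,15] → ·
    (4,2)@(9, 5): e=[10,5,5] → #
    (5,2)@(11, 5): e=[30,-5,-5] → ·
    (4,3)@(9, 7): e=[-6,17,9] → ·
  covered (3 px):
    · · # · · · ·
    · · · # · · ·
    · · · · # · ·
    · · · · · · ·
    · · · · · · ·
    · · · · · · ·
    · · · · · · ·
    · · · · · · ·
    · · · · · · ·
    · · · · · · ·
T1:
  2·area = 16
  edge (8, 12)→(10, 0): d=(2,-12) inclusive
  edge (10, 0)→(10, 8): d=(0,8) inclusive
  edge (10, 8)→(8, 12): d=(-2,4) inclusive
    (4,3)@(9, 7): e=[2,8,6] → #
    (5,3)@(11, 7): e=[26,-8,-2] → ·
    (4,4)@(9, 9): e=[6,8,2] → #
    (5,4)@(11, 9): e=[30,-8,-6] → ·
    (4,5)@(9, 11): e=[10,8,-2] → ·
  covered (2 px):
    · · · · · · ·
    · · · · · · ·
    · · · · · · ·
    · · · · # · ·
    · · · · # · ·
    · · · · · · ·
    · · · · · · ·
    · · · · · · ·
    · · · · · · ·
    · · · · · · ·

Result: 5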